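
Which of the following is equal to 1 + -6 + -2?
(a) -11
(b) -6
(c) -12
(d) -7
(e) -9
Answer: d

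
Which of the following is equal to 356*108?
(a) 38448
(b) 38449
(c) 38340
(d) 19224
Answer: a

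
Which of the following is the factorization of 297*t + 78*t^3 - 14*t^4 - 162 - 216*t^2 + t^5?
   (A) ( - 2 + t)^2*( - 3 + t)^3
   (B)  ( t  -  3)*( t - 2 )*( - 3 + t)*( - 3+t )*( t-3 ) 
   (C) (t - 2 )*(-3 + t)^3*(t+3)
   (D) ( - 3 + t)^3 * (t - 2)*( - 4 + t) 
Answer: B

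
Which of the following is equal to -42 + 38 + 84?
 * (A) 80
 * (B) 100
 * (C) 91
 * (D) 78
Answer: A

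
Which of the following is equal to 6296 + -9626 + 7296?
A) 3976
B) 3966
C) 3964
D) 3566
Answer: B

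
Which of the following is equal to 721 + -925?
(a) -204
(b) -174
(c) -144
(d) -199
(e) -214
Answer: a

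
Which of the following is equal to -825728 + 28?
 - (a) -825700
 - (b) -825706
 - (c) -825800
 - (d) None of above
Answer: a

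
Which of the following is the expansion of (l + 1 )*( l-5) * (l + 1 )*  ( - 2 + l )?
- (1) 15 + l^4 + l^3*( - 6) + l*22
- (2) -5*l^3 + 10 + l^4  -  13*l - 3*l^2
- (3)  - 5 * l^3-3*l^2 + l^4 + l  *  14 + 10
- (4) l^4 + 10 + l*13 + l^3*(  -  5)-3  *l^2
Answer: 4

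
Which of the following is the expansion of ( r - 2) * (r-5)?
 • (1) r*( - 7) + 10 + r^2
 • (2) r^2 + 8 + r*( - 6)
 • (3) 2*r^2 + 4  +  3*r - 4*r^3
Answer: 1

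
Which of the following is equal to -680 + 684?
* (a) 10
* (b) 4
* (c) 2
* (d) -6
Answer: b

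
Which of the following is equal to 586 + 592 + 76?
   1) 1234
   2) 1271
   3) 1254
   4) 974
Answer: 3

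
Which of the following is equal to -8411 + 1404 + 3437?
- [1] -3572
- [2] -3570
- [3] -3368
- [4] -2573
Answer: 2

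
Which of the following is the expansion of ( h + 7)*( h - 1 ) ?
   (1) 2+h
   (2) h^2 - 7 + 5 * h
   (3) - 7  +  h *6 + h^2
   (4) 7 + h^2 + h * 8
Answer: 3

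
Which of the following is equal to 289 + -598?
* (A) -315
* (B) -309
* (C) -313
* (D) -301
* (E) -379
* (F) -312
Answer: B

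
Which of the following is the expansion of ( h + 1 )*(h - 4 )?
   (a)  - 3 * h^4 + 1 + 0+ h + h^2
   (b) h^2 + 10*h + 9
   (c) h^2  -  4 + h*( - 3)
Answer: c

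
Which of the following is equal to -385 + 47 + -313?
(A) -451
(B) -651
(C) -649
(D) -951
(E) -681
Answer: B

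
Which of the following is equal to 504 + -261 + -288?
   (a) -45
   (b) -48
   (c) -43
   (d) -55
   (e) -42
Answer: a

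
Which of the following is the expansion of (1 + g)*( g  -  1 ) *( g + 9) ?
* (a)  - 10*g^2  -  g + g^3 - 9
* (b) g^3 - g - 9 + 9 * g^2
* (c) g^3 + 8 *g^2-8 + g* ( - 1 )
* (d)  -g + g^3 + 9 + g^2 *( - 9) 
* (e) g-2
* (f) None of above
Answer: b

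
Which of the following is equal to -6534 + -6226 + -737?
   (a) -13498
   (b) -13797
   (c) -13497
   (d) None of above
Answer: c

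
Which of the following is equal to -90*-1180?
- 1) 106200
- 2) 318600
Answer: 1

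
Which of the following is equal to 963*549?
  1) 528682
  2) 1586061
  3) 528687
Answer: 3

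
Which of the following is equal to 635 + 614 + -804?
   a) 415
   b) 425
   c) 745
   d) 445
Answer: d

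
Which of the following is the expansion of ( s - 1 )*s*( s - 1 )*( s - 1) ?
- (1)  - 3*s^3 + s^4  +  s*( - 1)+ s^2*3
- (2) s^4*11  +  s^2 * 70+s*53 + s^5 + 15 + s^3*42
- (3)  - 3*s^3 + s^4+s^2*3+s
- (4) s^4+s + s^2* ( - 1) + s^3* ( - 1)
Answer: 1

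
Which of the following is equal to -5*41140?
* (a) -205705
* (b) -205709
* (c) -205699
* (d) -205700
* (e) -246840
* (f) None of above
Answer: d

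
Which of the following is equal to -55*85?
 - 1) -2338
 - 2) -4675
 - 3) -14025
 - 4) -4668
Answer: 2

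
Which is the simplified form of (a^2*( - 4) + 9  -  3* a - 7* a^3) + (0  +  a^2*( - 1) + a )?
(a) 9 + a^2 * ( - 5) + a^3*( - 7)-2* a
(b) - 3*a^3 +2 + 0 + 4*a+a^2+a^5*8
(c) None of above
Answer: a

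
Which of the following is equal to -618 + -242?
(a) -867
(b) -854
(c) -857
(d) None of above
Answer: d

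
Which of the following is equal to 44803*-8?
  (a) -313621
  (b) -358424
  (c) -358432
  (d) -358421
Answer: b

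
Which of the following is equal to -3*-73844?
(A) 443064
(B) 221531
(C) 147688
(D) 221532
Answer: D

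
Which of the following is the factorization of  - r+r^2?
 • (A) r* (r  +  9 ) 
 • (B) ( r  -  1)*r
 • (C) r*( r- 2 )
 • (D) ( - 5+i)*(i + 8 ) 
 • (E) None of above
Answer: B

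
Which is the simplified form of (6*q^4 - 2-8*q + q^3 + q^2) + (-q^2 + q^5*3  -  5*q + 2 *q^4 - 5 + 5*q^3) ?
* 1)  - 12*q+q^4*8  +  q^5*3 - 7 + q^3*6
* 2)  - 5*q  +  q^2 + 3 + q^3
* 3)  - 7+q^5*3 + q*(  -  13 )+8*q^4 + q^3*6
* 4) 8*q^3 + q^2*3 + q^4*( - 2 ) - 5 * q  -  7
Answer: 3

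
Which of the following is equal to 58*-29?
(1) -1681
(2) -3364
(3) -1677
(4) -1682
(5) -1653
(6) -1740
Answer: 4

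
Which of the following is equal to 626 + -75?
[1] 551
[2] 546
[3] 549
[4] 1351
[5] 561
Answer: 1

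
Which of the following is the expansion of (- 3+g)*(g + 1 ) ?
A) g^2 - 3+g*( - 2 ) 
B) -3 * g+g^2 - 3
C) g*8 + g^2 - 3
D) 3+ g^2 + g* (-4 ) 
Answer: A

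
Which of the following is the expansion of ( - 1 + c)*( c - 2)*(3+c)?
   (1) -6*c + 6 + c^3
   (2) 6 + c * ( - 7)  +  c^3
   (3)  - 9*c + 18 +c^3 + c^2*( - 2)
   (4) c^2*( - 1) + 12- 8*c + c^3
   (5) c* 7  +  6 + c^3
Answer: 2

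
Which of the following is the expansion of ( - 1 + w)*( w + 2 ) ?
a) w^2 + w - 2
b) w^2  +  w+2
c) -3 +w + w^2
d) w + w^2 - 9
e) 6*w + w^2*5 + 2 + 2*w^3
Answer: a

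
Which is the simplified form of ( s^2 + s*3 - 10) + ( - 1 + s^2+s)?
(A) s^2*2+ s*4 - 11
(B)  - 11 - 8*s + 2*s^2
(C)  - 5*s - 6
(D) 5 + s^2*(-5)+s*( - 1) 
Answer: A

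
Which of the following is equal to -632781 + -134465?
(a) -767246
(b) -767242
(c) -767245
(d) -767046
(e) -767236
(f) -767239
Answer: a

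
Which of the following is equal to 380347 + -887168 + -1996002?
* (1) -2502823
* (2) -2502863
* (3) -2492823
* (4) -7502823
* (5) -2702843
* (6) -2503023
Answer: 1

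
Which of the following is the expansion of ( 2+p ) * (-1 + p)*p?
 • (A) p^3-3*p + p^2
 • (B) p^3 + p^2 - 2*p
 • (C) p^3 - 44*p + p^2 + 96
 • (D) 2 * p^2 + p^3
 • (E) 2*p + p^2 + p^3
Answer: B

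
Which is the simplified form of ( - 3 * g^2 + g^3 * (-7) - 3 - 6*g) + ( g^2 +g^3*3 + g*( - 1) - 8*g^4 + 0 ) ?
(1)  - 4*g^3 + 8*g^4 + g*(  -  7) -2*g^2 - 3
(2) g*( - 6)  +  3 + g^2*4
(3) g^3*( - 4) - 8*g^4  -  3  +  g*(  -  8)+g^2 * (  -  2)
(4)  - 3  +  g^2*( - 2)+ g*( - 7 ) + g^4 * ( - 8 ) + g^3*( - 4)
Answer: 4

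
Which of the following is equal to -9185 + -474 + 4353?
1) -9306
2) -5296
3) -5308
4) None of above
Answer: 4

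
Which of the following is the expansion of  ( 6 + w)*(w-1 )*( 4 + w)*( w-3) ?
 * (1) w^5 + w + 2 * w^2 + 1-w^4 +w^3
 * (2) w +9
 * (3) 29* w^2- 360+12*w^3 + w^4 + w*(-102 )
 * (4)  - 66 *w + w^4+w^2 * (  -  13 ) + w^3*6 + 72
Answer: 4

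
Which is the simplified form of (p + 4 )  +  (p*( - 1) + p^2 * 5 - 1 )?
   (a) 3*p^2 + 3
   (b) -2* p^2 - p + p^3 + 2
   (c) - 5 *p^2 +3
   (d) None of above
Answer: d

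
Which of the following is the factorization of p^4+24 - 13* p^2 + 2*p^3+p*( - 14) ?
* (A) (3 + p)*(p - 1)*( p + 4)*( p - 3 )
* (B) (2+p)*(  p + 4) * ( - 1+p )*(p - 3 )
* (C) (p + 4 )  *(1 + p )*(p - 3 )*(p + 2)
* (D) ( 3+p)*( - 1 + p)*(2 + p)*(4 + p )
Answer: B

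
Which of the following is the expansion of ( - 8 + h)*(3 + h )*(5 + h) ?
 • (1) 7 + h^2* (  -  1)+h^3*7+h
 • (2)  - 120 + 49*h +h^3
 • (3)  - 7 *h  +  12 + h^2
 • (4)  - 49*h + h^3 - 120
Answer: 4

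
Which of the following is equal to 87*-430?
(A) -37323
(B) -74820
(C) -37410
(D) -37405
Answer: C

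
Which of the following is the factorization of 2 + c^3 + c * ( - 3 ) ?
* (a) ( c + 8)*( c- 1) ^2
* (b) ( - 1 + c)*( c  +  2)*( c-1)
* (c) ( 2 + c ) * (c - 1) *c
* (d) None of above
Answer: b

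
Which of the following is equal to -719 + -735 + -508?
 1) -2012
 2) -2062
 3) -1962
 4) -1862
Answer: 3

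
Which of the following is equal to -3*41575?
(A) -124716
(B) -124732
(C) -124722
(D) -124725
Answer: D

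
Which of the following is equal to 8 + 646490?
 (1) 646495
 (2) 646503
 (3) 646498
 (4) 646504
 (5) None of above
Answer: 3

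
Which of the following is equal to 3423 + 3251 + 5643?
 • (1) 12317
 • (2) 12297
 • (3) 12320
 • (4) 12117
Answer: 1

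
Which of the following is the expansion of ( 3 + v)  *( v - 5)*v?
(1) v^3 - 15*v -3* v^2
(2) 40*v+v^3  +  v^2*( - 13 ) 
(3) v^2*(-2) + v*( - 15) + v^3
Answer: 3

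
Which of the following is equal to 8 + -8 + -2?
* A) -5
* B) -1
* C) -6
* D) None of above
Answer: D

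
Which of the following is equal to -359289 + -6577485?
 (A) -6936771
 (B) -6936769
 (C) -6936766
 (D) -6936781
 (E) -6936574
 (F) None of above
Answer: F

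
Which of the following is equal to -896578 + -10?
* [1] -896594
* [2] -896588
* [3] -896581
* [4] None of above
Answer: 2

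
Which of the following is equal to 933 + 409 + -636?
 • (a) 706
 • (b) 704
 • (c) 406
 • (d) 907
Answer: a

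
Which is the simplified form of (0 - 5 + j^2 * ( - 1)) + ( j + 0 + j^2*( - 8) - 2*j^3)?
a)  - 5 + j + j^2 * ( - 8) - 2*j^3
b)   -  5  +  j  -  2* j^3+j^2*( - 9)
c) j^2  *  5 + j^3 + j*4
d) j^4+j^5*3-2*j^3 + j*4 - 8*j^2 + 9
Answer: b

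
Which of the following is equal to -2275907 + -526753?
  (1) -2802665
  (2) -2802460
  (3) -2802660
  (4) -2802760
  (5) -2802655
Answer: 3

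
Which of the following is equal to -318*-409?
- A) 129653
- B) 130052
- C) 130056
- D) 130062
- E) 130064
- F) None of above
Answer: D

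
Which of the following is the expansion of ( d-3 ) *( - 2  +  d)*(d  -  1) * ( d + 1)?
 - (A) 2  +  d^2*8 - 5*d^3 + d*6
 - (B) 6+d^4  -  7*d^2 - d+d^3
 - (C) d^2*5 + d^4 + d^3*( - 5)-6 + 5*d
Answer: C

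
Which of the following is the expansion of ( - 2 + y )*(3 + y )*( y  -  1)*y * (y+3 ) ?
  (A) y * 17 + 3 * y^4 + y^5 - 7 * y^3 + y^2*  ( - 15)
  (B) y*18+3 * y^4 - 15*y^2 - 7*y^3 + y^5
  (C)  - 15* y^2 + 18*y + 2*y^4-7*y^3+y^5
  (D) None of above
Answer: B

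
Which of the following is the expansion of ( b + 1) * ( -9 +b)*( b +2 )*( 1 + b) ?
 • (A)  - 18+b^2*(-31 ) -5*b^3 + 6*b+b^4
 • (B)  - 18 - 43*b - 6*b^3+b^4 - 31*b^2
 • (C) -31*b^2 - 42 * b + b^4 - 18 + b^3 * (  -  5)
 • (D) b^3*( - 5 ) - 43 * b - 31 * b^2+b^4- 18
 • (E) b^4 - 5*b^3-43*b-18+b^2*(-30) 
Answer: D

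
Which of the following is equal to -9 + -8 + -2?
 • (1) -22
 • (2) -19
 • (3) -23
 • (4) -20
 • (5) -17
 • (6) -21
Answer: 2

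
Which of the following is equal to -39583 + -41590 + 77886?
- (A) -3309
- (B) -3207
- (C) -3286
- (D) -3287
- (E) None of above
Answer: D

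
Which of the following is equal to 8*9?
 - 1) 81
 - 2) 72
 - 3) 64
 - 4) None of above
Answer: 2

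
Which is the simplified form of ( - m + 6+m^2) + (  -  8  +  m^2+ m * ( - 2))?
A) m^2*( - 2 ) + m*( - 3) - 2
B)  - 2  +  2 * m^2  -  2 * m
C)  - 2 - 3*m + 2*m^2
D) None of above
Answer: C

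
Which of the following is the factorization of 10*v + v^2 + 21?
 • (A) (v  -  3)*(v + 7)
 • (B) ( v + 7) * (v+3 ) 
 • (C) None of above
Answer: B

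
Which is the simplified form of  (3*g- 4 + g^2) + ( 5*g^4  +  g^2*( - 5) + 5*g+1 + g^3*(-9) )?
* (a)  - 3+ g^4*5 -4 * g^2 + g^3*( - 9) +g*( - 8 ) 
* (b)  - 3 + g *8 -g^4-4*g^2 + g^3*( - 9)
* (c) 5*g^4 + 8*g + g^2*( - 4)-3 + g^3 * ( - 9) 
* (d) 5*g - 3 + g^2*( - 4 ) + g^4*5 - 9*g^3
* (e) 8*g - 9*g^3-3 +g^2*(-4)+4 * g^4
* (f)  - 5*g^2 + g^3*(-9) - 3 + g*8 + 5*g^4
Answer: c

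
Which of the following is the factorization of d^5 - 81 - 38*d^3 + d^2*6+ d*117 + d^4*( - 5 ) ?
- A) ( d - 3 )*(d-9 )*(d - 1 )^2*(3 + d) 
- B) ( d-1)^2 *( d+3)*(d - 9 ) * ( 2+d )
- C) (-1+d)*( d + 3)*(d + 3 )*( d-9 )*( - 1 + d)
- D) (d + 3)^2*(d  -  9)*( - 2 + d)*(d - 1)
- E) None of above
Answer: C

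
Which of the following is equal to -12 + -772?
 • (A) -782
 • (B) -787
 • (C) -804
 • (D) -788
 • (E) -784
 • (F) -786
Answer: E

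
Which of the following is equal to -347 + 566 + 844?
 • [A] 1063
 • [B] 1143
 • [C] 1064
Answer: A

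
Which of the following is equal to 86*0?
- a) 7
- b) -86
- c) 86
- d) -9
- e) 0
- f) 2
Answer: e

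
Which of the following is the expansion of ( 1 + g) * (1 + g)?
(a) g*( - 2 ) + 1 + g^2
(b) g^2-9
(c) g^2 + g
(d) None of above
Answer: d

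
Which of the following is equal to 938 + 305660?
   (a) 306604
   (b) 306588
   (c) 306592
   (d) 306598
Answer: d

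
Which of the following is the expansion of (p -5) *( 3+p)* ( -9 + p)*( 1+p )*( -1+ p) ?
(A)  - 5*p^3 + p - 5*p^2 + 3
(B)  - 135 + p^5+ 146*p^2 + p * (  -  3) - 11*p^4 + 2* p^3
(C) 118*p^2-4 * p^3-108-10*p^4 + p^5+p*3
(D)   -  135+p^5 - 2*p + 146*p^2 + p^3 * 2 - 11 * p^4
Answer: B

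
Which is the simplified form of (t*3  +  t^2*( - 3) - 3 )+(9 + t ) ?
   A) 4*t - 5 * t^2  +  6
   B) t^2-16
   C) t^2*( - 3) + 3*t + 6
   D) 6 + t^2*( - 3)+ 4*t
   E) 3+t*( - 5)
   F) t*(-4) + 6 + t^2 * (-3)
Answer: D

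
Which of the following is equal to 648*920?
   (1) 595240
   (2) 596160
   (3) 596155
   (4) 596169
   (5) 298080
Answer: 2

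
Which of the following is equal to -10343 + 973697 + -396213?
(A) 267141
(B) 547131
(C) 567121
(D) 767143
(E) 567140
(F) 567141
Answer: F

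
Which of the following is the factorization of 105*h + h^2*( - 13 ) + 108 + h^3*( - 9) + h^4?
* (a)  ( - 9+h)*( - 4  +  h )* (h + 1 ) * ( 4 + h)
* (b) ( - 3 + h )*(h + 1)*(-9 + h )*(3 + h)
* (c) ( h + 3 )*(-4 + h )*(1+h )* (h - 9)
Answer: c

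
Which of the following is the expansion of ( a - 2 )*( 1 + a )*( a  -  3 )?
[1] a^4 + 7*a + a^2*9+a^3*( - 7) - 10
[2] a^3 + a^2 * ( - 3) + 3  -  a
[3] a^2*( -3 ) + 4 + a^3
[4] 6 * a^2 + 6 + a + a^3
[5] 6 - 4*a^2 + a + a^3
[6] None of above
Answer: 5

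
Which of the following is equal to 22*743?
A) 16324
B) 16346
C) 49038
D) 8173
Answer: B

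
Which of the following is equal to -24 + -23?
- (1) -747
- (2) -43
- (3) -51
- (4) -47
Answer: 4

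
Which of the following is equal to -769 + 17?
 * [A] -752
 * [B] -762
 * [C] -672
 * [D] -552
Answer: A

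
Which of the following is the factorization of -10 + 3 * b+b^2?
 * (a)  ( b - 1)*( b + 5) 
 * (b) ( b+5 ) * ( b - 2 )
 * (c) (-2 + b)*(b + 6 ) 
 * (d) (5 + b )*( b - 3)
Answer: b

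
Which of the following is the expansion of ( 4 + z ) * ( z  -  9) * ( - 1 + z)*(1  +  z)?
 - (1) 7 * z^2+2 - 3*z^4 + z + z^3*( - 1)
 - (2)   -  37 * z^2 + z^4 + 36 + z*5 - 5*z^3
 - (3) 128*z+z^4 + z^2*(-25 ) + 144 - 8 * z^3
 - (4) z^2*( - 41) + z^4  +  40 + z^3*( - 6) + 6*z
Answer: 2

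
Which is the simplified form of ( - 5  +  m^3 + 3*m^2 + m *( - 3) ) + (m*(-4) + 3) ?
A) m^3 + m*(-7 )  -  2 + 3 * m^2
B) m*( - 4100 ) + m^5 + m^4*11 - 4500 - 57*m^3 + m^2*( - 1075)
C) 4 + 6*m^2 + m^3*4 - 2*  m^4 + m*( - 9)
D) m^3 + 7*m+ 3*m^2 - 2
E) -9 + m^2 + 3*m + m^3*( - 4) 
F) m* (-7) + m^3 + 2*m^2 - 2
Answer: A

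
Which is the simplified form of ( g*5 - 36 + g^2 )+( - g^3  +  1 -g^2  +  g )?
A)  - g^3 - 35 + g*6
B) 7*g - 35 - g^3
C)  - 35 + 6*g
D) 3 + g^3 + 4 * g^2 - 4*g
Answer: A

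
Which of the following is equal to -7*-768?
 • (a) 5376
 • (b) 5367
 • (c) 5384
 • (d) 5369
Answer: a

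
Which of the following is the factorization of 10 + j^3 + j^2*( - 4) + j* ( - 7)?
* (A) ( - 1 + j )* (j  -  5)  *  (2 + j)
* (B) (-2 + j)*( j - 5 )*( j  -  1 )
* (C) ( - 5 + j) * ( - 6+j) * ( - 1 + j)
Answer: A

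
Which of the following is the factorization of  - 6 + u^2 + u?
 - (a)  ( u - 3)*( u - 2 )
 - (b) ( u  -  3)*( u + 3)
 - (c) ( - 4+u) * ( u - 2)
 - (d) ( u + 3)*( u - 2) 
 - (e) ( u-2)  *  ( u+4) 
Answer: d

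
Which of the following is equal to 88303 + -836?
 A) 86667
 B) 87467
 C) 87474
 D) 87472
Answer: B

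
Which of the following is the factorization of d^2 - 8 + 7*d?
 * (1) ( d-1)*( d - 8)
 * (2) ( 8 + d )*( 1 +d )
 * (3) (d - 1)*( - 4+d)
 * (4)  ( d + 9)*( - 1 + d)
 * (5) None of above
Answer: 5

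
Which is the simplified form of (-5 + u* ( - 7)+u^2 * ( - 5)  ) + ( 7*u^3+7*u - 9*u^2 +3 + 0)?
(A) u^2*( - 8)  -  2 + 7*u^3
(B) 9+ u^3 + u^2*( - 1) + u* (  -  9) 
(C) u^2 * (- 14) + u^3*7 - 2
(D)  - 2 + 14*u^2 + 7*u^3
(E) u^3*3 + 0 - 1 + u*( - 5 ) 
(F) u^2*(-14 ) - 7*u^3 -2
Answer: C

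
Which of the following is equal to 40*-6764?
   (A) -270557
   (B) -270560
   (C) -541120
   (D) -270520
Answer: B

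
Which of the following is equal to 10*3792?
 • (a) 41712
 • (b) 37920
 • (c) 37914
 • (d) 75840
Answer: b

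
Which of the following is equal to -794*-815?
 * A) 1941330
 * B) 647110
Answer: B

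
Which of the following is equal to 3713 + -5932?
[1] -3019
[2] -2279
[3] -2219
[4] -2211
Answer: 3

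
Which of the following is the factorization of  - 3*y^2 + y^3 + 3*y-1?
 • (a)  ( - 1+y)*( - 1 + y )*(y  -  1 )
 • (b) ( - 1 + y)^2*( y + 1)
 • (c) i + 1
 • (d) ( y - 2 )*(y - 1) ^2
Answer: a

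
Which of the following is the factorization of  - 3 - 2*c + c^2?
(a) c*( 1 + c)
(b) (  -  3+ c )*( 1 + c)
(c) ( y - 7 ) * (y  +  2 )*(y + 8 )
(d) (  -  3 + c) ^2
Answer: b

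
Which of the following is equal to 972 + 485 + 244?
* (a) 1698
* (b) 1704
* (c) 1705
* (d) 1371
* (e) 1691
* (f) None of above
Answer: f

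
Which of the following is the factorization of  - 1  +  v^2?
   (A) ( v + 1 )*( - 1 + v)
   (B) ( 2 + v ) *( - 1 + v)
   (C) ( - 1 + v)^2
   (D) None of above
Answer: A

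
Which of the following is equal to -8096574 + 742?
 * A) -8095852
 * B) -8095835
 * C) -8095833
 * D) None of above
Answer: D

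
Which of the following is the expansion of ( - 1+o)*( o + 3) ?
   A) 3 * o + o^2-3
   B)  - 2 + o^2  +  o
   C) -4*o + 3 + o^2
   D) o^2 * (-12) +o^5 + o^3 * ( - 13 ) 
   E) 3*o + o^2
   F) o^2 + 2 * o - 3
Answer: F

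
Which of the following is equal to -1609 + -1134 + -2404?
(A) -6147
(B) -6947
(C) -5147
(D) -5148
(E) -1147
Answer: C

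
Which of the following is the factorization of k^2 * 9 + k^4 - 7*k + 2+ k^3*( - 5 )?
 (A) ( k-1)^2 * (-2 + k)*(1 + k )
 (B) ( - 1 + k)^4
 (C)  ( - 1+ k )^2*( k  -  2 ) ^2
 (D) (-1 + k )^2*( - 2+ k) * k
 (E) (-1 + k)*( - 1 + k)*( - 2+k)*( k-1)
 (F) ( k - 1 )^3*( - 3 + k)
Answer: E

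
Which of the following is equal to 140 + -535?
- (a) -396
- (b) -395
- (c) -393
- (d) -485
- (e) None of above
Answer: b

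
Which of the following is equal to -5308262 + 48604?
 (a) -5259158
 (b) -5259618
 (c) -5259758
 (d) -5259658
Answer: d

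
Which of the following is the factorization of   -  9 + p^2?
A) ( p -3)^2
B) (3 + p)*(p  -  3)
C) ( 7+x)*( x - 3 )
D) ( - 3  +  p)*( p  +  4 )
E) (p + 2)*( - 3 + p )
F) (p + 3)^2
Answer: B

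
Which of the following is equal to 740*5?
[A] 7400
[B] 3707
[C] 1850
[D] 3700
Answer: D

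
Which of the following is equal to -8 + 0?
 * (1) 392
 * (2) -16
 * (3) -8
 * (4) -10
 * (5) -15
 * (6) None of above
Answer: 3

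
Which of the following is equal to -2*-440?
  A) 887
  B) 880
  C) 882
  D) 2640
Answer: B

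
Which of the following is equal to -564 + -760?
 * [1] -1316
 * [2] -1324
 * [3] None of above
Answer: 2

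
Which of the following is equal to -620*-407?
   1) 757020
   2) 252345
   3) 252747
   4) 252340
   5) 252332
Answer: 4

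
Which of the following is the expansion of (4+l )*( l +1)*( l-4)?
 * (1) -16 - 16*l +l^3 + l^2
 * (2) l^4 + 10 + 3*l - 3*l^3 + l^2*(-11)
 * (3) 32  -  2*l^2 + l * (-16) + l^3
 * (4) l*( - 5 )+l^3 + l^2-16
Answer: 1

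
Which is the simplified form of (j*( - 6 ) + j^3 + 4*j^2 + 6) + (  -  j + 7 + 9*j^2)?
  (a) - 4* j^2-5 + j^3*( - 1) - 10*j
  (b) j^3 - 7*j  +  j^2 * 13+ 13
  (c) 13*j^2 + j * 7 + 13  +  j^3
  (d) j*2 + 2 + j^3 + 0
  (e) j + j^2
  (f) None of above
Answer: b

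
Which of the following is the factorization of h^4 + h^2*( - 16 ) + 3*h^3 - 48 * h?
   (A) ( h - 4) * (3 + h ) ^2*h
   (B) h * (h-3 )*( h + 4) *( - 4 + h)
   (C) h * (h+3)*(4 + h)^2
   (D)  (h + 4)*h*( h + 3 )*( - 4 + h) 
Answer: D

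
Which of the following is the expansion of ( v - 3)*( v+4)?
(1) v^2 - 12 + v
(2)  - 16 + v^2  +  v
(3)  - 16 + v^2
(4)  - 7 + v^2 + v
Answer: 1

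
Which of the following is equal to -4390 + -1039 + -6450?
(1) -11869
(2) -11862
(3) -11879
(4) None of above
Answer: 3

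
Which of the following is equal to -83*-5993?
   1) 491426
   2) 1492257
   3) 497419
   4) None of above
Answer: 3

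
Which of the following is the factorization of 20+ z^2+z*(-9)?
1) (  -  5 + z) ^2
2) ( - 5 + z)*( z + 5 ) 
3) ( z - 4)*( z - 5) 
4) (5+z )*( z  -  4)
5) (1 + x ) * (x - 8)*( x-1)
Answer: 3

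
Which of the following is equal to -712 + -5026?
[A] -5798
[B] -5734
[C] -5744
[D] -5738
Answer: D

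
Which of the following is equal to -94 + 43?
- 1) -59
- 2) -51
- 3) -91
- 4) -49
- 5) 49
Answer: 2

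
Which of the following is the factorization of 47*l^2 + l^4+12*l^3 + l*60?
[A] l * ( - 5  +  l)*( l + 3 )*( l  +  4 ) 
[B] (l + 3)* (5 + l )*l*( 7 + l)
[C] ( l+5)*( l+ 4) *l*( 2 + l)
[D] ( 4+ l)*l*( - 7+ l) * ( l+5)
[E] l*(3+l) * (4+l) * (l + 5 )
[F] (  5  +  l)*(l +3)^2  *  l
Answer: E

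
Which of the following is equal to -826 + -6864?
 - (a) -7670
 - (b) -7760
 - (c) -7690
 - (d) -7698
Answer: c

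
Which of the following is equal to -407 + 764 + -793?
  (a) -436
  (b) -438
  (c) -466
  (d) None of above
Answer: a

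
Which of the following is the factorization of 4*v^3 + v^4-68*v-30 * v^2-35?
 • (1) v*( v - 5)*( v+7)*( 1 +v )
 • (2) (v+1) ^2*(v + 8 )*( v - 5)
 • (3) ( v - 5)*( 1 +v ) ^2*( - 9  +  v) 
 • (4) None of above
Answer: 4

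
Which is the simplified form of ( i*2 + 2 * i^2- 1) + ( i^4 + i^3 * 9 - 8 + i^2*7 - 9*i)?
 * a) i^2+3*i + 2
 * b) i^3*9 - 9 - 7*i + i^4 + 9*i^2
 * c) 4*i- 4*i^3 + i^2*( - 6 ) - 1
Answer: b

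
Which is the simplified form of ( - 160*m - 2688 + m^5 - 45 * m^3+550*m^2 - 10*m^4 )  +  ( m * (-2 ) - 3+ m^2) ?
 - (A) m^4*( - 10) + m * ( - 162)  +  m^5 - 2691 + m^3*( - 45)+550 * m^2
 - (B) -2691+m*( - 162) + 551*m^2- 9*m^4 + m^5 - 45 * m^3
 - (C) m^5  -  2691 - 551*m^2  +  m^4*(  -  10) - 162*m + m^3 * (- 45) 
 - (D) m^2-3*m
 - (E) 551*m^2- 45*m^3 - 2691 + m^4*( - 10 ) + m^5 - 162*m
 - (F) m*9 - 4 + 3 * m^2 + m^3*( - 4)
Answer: E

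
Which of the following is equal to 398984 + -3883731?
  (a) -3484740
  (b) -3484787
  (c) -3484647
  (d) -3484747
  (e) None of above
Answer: d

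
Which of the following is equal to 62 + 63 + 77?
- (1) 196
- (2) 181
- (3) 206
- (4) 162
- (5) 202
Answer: 5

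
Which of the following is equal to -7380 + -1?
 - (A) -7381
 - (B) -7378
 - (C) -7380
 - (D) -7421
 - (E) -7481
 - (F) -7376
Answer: A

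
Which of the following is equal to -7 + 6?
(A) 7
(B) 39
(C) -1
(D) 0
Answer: C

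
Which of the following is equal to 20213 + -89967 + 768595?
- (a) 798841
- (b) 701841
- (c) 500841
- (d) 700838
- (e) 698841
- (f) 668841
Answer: e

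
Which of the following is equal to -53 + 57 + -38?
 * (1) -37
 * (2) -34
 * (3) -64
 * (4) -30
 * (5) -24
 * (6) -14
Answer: 2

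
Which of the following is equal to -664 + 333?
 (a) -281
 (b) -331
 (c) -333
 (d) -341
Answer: b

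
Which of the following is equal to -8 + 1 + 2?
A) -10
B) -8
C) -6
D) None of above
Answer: D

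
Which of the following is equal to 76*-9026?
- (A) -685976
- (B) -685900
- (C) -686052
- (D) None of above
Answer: A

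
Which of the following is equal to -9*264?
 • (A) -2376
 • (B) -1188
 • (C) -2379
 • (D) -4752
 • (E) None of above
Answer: A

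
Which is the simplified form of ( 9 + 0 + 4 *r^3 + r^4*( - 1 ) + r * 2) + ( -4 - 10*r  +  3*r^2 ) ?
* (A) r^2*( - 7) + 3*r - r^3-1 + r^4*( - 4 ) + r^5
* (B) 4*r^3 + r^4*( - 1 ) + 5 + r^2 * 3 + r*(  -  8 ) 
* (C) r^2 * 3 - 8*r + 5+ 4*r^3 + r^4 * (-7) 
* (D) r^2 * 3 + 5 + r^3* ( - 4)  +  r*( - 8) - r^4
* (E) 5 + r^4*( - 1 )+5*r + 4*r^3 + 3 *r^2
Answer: B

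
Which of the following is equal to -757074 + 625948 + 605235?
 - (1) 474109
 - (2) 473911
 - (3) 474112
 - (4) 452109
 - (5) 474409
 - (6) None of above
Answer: 1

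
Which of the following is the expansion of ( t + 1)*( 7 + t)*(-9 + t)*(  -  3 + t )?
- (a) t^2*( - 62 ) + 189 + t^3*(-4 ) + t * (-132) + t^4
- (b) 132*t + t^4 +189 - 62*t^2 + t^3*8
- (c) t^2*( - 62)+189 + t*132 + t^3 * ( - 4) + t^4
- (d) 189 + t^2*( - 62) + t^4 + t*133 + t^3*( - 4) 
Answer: c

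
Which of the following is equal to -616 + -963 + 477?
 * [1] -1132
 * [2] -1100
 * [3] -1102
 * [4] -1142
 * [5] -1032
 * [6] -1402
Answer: 3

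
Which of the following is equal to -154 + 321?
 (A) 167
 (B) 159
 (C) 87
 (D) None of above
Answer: A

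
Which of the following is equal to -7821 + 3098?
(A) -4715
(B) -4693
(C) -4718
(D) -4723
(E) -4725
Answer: D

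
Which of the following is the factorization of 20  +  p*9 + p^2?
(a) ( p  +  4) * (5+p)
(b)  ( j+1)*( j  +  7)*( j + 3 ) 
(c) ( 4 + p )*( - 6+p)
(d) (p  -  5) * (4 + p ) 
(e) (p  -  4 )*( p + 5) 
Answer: a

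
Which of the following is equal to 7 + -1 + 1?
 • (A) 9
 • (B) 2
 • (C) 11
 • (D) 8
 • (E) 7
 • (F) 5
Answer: E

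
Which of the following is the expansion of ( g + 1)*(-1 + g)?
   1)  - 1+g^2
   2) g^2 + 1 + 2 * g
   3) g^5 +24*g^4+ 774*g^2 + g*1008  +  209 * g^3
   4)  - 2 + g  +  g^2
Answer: 1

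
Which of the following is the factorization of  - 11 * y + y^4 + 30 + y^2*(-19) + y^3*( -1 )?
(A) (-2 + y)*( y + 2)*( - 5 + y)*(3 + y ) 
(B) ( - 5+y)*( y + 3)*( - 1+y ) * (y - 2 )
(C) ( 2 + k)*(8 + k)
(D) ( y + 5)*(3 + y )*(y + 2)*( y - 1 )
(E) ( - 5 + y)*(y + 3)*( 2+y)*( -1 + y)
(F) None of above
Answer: E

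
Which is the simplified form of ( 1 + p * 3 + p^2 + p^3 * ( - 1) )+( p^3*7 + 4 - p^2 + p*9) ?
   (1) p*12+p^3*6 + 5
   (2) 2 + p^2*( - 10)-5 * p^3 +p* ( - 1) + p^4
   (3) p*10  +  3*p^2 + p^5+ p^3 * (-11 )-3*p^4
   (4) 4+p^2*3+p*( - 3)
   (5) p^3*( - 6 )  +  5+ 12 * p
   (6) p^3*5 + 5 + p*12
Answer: 1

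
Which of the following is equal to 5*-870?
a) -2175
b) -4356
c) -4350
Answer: c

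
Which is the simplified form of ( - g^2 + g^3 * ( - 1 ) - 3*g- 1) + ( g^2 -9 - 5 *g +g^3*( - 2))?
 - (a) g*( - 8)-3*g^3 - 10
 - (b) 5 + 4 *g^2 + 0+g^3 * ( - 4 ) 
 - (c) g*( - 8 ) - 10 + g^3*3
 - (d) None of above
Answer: a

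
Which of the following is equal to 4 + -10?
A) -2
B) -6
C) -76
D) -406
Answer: B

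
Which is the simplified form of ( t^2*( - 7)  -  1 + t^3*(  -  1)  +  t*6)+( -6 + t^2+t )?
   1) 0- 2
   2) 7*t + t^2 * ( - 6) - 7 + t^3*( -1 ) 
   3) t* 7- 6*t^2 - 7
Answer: 2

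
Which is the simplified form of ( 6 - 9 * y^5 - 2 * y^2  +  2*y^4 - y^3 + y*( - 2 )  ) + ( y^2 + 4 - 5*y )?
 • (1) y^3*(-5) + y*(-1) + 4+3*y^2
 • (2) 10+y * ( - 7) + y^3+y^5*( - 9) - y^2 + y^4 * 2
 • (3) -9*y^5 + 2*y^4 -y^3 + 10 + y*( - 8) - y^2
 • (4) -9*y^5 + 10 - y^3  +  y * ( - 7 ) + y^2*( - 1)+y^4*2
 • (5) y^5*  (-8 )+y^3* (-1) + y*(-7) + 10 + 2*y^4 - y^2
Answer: 4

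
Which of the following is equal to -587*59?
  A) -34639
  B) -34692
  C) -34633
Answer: C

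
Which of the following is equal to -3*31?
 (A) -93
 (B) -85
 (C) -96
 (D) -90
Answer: A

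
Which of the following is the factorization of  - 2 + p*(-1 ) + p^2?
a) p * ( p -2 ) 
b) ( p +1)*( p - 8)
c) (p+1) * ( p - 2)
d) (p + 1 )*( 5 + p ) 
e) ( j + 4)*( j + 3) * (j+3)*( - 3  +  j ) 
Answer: c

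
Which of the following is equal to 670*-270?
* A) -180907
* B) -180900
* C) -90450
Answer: B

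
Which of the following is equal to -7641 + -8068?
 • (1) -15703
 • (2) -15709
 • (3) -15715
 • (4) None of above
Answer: 2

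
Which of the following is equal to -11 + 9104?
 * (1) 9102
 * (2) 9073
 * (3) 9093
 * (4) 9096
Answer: 3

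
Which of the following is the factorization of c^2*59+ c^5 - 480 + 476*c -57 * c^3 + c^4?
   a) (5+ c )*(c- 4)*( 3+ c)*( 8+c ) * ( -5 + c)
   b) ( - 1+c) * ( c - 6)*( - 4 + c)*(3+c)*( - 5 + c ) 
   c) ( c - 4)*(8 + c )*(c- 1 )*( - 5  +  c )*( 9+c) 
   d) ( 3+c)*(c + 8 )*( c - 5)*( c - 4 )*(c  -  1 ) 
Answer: d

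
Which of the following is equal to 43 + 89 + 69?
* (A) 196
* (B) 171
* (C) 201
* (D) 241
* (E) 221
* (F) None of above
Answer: C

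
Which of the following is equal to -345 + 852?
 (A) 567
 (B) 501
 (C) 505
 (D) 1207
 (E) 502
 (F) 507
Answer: F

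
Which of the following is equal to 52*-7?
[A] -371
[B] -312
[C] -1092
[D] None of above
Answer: D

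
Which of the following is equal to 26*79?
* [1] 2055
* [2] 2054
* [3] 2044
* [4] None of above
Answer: 2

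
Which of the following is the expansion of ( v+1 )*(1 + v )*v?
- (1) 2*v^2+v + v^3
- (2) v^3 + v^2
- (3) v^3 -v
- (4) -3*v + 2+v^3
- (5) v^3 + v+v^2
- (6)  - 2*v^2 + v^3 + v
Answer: 1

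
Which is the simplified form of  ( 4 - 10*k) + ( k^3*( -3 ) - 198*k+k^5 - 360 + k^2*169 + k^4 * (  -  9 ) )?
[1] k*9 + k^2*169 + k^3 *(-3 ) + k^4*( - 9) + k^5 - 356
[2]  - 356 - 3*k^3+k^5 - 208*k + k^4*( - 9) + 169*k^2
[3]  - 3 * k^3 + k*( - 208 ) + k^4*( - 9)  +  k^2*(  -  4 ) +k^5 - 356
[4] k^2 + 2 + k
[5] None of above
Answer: 2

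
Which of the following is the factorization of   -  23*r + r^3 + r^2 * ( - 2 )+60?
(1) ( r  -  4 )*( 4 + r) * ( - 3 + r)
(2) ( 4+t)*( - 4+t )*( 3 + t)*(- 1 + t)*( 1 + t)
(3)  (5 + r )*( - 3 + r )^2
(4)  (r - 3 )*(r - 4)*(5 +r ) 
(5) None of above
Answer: 4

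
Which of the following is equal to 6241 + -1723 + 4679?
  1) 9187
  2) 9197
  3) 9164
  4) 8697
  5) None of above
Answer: 2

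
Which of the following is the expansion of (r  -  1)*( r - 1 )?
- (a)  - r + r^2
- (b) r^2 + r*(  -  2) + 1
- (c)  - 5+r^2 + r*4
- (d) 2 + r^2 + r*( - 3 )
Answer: b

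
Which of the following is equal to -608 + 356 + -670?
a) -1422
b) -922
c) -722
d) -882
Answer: b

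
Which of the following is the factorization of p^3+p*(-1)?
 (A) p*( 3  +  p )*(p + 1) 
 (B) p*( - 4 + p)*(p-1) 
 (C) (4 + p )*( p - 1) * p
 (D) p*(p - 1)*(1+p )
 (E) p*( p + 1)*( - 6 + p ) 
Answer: D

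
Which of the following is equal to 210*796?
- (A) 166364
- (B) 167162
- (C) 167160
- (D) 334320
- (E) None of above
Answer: C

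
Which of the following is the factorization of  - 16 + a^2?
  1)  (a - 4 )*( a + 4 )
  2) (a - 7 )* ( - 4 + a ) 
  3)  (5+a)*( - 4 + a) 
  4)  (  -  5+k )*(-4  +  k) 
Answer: 1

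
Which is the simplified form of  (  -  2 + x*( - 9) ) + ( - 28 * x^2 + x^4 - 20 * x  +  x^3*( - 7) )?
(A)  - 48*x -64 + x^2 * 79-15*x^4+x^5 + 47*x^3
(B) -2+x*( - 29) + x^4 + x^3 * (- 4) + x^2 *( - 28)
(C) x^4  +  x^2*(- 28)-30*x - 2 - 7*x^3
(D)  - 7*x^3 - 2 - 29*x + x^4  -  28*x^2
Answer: D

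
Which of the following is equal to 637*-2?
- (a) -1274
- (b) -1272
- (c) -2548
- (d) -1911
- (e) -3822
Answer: a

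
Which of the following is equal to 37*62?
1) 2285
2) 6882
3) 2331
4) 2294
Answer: 4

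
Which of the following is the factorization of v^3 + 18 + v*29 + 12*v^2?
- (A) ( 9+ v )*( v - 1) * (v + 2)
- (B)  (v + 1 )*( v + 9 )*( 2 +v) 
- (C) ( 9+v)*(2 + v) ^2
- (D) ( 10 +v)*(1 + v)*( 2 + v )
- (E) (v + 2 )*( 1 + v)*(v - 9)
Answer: B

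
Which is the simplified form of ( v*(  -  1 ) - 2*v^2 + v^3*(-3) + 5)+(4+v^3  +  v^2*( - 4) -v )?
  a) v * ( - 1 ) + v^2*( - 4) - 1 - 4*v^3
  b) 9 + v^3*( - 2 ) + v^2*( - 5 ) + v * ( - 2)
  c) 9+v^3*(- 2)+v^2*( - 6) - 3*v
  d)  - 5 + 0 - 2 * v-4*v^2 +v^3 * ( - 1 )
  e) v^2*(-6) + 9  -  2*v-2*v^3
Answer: e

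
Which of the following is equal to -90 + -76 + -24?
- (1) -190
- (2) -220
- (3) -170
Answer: 1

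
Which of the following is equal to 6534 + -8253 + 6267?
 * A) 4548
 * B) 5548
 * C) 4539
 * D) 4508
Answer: A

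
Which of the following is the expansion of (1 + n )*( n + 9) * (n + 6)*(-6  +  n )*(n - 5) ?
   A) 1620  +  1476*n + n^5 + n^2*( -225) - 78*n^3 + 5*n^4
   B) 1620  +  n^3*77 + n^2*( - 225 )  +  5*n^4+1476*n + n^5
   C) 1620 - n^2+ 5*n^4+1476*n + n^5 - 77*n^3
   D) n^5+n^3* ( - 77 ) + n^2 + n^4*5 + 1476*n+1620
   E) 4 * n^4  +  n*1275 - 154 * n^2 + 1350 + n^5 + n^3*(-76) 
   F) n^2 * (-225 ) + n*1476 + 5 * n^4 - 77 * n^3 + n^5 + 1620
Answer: F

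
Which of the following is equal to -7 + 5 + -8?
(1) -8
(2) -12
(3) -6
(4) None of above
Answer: 4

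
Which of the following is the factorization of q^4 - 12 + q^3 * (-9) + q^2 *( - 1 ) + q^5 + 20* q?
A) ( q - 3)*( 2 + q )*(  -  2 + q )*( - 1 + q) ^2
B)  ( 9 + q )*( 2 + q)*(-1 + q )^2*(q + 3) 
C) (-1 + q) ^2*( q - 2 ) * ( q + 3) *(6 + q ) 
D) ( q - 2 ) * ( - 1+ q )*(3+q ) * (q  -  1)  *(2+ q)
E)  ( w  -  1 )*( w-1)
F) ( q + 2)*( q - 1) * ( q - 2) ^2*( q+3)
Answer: D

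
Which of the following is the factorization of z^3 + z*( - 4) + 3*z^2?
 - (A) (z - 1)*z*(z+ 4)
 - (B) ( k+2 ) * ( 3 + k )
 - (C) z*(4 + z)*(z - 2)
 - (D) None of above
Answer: A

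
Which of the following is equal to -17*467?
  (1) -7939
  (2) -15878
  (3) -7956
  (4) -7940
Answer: 1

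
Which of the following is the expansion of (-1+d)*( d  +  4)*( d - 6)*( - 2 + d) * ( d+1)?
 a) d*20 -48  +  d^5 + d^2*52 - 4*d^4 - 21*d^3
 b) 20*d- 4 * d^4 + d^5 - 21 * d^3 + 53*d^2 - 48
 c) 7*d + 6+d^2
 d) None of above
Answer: a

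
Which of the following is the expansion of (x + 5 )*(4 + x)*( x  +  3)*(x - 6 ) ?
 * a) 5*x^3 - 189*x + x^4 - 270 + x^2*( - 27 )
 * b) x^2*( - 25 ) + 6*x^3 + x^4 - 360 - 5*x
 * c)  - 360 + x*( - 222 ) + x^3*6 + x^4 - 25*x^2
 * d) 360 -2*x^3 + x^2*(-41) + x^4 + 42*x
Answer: c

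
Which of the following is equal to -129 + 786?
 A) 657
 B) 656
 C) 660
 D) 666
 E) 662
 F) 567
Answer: A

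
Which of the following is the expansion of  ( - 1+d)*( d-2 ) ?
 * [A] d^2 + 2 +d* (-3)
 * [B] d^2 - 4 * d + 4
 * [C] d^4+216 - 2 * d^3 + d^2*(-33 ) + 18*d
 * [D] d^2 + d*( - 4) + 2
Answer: A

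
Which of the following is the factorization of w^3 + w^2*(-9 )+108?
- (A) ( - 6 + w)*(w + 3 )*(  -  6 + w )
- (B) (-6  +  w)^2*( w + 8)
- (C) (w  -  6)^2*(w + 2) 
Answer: A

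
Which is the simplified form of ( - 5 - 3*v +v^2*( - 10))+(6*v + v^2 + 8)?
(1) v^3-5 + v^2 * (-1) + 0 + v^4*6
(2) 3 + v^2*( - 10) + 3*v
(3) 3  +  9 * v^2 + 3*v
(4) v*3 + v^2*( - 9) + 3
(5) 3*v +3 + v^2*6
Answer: 4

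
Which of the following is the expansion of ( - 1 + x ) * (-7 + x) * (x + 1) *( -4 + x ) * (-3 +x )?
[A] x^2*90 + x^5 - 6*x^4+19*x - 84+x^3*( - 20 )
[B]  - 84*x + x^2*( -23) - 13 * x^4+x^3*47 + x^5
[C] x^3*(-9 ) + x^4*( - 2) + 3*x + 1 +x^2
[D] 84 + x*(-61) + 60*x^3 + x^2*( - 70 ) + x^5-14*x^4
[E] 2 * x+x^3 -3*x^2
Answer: D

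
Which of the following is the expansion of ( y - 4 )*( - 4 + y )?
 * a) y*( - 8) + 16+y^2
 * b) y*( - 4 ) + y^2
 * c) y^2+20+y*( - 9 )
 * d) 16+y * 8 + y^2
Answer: a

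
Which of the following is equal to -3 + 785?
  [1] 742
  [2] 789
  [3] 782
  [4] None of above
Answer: 3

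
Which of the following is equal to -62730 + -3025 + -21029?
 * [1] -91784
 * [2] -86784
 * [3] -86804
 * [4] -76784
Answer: 2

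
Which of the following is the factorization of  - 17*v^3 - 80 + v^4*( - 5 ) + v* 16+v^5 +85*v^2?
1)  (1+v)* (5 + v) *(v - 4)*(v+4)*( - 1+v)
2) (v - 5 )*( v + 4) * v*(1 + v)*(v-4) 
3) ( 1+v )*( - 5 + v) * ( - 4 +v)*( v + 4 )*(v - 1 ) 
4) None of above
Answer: 3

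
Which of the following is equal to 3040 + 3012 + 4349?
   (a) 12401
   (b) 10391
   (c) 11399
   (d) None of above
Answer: d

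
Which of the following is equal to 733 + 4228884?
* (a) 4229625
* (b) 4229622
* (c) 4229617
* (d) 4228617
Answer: c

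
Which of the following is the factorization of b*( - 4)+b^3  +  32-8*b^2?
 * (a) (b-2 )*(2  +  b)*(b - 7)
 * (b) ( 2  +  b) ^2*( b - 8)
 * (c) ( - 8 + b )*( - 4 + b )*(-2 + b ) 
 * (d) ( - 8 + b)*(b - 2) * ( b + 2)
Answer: d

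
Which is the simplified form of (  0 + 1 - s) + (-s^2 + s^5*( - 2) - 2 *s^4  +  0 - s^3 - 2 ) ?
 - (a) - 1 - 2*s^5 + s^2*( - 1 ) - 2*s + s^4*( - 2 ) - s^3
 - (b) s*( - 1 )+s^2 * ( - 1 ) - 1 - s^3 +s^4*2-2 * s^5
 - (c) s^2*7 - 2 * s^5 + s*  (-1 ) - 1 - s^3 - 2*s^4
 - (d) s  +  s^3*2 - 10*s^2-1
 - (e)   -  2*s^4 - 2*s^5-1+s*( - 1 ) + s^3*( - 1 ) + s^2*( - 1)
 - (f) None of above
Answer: e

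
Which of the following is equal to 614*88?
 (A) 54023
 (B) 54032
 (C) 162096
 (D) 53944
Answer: B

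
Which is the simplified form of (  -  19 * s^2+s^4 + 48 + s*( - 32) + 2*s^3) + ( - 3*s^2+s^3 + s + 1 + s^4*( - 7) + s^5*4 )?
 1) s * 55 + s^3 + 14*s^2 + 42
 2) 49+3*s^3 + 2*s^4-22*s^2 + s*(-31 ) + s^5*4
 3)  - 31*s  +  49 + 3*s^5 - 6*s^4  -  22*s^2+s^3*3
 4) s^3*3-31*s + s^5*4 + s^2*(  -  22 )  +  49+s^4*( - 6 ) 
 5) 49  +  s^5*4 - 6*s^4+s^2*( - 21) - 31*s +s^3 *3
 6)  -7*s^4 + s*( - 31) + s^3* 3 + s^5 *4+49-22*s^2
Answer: 4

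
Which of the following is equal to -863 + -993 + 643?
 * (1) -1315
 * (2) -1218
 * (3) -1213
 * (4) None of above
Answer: 3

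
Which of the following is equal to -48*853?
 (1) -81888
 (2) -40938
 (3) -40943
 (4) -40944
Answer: 4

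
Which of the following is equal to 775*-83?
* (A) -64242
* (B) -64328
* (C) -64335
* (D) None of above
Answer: D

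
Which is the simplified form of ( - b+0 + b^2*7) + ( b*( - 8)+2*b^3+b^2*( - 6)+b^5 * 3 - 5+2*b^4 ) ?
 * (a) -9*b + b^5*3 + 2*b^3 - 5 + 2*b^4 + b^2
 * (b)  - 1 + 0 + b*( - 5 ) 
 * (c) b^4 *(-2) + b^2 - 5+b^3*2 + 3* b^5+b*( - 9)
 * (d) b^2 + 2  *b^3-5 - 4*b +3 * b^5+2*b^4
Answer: a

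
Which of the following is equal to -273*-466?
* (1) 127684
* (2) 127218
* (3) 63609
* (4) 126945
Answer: 2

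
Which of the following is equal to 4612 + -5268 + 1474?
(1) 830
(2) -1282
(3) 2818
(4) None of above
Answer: 4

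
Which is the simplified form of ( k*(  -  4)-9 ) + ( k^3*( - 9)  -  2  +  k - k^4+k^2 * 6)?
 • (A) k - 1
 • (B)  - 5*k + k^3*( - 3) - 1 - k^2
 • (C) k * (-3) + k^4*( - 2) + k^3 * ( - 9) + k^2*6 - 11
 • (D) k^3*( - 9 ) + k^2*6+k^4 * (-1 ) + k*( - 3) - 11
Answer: D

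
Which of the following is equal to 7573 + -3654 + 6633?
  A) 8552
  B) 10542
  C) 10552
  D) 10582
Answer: C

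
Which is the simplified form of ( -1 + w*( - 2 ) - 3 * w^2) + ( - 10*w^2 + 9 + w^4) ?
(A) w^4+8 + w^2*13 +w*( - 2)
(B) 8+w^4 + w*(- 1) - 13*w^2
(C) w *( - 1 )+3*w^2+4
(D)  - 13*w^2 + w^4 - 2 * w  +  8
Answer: D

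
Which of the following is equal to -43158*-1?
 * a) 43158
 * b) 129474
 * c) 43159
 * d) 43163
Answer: a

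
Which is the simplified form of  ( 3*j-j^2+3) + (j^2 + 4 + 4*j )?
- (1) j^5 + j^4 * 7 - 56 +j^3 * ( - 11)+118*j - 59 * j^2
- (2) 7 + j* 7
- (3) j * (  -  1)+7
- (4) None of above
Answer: 2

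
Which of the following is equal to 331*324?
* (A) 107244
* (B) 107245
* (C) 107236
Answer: A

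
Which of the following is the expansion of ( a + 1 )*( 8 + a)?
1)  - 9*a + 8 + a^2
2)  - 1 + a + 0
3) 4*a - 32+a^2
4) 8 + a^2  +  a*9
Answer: 4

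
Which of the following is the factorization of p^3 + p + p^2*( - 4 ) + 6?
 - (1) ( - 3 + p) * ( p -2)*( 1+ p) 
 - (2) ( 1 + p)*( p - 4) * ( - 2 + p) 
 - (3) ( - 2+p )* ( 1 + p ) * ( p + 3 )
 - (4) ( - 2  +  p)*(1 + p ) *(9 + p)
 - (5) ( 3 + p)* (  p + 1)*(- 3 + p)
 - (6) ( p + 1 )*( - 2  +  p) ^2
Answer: 1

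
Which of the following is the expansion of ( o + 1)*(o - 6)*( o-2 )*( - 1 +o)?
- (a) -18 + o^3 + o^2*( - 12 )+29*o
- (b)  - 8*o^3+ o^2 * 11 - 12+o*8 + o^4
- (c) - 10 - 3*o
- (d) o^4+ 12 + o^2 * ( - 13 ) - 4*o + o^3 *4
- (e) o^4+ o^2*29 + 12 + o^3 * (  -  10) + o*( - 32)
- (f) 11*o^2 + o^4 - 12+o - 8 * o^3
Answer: b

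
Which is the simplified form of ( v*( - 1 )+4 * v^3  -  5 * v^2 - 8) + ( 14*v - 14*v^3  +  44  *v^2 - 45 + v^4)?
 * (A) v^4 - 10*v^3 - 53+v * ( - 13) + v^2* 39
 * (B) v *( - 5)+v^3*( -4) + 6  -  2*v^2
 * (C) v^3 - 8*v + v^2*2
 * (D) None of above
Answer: D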